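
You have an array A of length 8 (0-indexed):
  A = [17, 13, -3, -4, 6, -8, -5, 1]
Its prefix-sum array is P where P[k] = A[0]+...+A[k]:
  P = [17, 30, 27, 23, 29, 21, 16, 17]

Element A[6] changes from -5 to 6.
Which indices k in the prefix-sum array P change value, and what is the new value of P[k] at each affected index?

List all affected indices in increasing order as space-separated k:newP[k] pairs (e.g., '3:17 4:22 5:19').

Answer: 6:27 7:28

Derivation:
P[k] = A[0] + ... + A[k]
P[k] includes A[6] iff k >= 6
Affected indices: 6, 7, ..., 7; delta = 11
  P[6]: 16 + 11 = 27
  P[7]: 17 + 11 = 28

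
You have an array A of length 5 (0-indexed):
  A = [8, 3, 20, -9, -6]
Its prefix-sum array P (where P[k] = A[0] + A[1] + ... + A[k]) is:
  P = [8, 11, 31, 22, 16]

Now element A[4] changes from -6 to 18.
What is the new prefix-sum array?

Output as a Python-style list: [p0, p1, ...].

Answer: [8, 11, 31, 22, 40]

Derivation:
Change: A[4] -6 -> 18, delta = 24
P[k] for k < 4: unchanged (A[4] not included)
P[k] for k >= 4: shift by delta = 24
  P[0] = 8 + 0 = 8
  P[1] = 11 + 0 = 11
  P[2] = 31 + 0 = 31
  P[3] = 22 + 0 = 22
  P[4] = 16 + 24 = 40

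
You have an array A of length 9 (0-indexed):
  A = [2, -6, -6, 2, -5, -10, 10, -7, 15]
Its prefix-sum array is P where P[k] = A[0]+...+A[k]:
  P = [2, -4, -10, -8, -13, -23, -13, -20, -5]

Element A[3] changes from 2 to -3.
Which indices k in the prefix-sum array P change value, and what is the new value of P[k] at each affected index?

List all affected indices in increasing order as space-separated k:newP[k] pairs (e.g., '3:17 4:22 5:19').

Answer: 3:-13 4:-18 5:-28 6:-18 7:-25 8:-10

Derivation:
P[k] = A[0] + ... + A[k]
P[k] includes A[3] iff k >= 3
Affected indices: 3, 4, ..., 8; delta = -5
  P[3]: -8 + -5 = -13
  P[4]: -13 + -5 = -18
  P[5]: -23 + -5 = -28
  P[6]: -13 + -5 = -18
  P[7]: -20 + -5 = -25
  P[8]: -5 + -5 = -10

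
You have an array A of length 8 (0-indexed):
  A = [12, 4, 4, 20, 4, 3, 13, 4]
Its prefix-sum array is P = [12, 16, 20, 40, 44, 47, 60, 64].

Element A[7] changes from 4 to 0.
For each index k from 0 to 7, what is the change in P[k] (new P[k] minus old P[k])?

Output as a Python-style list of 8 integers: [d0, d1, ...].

Element change: A[7] 4 -> 0, delta = -4
For k < 7: P[k] unchanged, delta_P[k] = 0
For k >= 7: P[k] shifts by exactly -4
Delta array: [0, 0, 0, 0, 0, 0, 0, -4]

Answer: [0, 0, 0, 0, 0, 0, 0, -4]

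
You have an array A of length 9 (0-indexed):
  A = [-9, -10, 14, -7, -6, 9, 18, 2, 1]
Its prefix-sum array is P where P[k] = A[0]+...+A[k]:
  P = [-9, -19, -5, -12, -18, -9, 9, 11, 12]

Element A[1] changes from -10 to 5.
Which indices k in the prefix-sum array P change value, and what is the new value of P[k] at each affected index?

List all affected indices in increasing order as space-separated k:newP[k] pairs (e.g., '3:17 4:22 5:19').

Answer: 1:-4 2:10 3:3 4:-3 5:6 6:24 7:26 8:27

Derivation:
P[k] = A[0] + ... + A[k]
P[k] includes A[1] iff k >= 1
Affected indices: 1, 2, ..., 8; delta = 15
  P[1]: -19 + 15 = -4
  P[2]: -5 + 15 = 10
  P[3]: -12 + 15 = 3
  P[4]: -18 + 15 = -3
  P[5]: -9 + 15 = 6
  P[6]: 9 + 15 = 24
  P[7]: 11 + 15 = 26
  P[8]: 12 + 15 = 27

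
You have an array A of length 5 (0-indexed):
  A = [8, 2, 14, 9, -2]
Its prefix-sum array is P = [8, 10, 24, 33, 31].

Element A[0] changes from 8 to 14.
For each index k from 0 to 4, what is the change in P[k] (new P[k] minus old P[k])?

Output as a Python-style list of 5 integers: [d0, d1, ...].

Element change: A[0] 8 -> 14, delta = 6
For k < 0: P[k] unchanged, delta_P[k] = 0
For k >= 0: P[k] shifts by exactly 6
Delta array: [6, 6, 6, 6, 6]

Answer: [6, 6, 6, 6, 6]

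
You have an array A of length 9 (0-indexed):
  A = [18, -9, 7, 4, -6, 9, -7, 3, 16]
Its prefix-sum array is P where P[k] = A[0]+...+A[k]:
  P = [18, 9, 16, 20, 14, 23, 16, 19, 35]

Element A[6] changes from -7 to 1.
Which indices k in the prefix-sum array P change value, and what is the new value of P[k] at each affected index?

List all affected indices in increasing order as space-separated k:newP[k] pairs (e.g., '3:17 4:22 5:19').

Answer: 6:24 7:27 8:43

Derivation:
P[k] = A[0] + ... + A[k]
P[k] includes A[6] iff k >= 6
Affected indices: 6, 7, ..., 8; delta = 8
  P[6]: 16 + 8 = 24
  P[7]: 19 + 8 = 27
  P[8]: 35 + 8 = 43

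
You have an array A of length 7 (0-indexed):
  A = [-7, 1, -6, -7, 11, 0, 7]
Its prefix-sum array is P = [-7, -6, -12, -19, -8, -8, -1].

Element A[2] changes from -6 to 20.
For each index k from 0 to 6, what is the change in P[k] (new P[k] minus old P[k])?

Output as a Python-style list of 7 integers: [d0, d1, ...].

Element change: A[2] -6 -> 20, delta = 26
For k < 2: P[k] unchanged, delta_P[k] = 0
For k >= 2: P[k] shifts by exactly 26
Delta array: [0, 0, 26, 26, 26, 26, 26]

Answer: [0, 0, 26, 26, 26, 26, 26]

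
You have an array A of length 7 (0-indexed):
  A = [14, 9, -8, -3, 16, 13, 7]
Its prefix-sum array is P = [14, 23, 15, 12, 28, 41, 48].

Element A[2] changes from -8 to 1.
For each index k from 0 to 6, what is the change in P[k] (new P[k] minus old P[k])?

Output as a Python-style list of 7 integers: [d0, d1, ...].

Answer: [0, 0, 9, 9, 9, 9, 9]

Derivation:
Element change: A[2] -8 -> 1, delta = 9
For k < 2: P[k] unchanged, delta_P[k] = 0
For k >= 2: P[k] shifts by exactly 9
Delta array: [0, 0, 9, 9, 9, 9, 9]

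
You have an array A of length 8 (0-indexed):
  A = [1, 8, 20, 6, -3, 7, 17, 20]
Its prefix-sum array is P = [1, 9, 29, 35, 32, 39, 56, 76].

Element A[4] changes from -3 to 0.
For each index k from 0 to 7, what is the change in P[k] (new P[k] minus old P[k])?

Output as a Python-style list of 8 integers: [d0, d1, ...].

Answer: [0, 0, 0, 0, 3, 3, 3, 3]

Derivation:
Element change: A[4] -3 -> 0, delta = 3
For k < 4: P[k] unchanged, delta_P[k] = 0
For k >= 4: P[k] shifts by exactly 3
Delta array: [0, 0, 0, 0, 3, 3, 3, 3]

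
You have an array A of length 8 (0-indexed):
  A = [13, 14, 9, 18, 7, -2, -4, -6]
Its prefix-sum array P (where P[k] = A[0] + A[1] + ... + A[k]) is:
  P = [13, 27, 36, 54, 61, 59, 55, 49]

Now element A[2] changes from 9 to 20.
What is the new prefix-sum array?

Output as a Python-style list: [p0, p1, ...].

Change: A[2] 9 -> 20, delta = 11
P[k] for k < 2: unchanged (A[2] not included)
P[k] for k >= 2: shift by delta = 11
  P[0] = 13 + 0 = 13
  P[1] = 27 + 0 = 27
  P[2] = 36 + 11 = 47
  P[3] = 54 + 11 = 65
  P[4] = 61 + 11 = 72
  P[5] = 59 + 11 = 70
  P[6] = 55 + 11 = 66
  P[7] = 49 + 11 = 60

Answer: [13, 27, 47, 65, 72, 70, 66, 60]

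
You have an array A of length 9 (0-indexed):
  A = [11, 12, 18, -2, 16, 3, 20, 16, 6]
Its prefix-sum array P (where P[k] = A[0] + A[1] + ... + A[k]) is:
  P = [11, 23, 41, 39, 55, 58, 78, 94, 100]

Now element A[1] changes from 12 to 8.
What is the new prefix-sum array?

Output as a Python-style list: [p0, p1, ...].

Answer: [11, 19, 37, 35, 51, 54, 74, 90, 96]

Derivation:
Change: A[1] 12 -> 8, delta = -4
P[k] for k < 1: unchanged (A[1] not included)
P[k] for k >= 1: shift by delta = -4
  P[0] = 11 + 0 = 11
  P[1] = 23 + -4 = 19
  P[2] = 41 + -4 = 37
  P[3] = 39 + -4 = 35
  P[4] = 55 + -4 = 51
  P[5] = 58 + -4 = 54
  P[6] = 78 + -4 = 74
  P[7] = 94 + -4 = 90
  P[8] = 100 + -4 = 96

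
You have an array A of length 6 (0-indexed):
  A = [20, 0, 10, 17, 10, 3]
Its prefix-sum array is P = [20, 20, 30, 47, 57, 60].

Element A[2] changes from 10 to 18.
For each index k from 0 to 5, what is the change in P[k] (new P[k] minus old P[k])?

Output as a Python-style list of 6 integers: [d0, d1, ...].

Element change: A[2] 10 -> 18, delta = 8
For k < 2: P[k] unchanged, delta_P[k] = 0
For k >= 2: P[k] shifts by exactly 8
Delta array: [0, 0, 8, 8, 8, 8]

Answer: [0, 0, 8, 8, 8, 8]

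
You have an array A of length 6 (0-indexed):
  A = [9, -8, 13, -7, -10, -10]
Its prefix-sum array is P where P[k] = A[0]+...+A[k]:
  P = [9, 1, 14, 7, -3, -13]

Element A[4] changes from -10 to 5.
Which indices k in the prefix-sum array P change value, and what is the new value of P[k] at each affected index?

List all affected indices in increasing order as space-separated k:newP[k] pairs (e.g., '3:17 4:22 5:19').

P[k] = A[0] + ... + A[k]
P[k] includes A[4] iff k >= 4
Affected indices: 4, 5, ..., 5; delta = 15
  P[4]: -3 + 15 = 12
  P[5]: -13 + 15 = 2

Answer: 4:12 5:2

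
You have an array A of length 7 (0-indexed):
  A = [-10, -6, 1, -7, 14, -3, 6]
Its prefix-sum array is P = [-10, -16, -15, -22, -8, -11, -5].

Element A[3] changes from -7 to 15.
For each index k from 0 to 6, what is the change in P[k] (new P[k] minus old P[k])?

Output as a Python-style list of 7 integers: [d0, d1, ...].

Answer: [0, 0, 0, 22, 22, 22, 22]

Derivation:
Element change: A[3] -7 -> 15, delta = 22
For k < 3: P[k] unchanged, delta_P[k] = 0
For k >= 3: P[k] shifts by exactly 22
Delta array: [0, 0, 0, 22, 22, 22, 22]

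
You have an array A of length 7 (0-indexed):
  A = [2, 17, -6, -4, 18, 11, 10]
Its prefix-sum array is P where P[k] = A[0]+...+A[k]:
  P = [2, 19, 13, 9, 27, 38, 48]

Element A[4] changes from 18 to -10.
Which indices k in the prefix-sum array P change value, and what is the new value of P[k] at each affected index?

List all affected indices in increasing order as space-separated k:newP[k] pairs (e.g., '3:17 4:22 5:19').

P[k] = A[0] + ... + A[k]
P[k] includes A[4] iff k >= 4
Affected indices: 4, 5, ..., 6; delta = -28
  P[4]: 27 + -28 = -1
  P[5]: 38 + -28 = 10
  P[6]: 48 + -28 = 20

Answer: 4:-1 5:10 6:20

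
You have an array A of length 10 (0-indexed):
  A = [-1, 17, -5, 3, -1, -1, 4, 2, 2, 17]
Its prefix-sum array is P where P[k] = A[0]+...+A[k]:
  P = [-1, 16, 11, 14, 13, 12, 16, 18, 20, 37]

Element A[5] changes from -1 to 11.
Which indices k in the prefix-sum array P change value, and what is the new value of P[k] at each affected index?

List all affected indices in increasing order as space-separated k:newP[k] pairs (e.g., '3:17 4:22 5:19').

Answer: 5:24 6:28 7:30 8:32 9:49

Derivation:
P[k] = A[0] + ... + A[k]
P[k] includes A[5] iff k >= 5
Affected indices: 5, 6, ..., 9; delta = 12
  P[5]: 12 + 12 = 24
  P[6]: 16 + 12 = 28
  P[7]: 18 + 12 = 30
  P[8]: 20 + 12 = 32
  P[9]: 37 + 12 = 49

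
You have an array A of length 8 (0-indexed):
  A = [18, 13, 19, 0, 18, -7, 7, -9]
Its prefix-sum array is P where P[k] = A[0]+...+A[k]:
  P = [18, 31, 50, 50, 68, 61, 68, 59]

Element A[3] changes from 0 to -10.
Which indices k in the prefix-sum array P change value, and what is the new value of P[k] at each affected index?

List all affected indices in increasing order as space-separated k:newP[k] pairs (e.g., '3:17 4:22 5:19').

P[k] = A[0] + ... + A[k]
P[k] includes A[3] iff k >= 3
Affected indices: 3, 4, ..., 7; delta = -10
  P[3]: 50 + -10 = 40
  P[4]: 68 + -10 = 58
  P[5]: 61 + -10 = 51
  P[6]: 68 + -10 = 58
  P[7]: 59 + -10 = 49

Answer: 3:40 4:58 5:51 6:58 7:49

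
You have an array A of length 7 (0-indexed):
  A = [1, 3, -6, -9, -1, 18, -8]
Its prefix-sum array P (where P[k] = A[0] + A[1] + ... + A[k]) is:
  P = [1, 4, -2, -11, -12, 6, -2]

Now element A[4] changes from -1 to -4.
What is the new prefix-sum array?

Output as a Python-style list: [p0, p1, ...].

Answer: [1, 4, -2, -11, -15, 3, -5]

Derivation:
Change: A[4] -1 -> -4, delta = -3
P[k] for k < 4: unchanged (A[4] not included)
P[k] for k >= 4: shift by delta = -3
  P[0] = 1 + 0 = 1
  P[1] = 4 + 0 = 4
  P[2] = -2 + 0 = -2
  P[3] = -11 + 0 = -11
  P[4] = -12 + -3 = -15
  P[5] = 6 + -3 = 3
  P[6] = -2 + -3 = -5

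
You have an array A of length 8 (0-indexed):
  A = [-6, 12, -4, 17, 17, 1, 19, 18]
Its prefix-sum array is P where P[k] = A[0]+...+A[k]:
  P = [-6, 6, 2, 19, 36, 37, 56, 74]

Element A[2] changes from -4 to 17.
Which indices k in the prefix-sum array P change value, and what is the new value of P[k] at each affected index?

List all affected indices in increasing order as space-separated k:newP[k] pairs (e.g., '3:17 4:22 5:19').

Answer: 2:23 3:40 4:57 5:58 6:77 7:95

Derivation:
P[k] = A[0] + ... + A[k]
P[k] includes A[2] iff k >= 2
Affected indices: 2, 3, ..., 7; delta = 21
  P[2]: 2 + 21 = 23
  P[3]: 19 + 21 = 40
  P[4]: 36 + 21 = 57
  P[5]: 37 + 21 = 58
  P[6]: 56 + 21 = 77
  P[7]: 74 + 21 = 95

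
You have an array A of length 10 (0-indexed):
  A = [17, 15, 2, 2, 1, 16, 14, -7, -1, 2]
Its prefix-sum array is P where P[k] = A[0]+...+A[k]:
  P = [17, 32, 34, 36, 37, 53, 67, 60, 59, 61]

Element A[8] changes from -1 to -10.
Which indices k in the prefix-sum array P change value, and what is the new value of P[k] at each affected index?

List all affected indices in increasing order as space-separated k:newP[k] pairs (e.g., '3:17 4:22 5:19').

Answer: 8:50 9:52

Derivation:
P[k] = A[0] + ... + A[k]
P[k] includes A[8] iff k >= 8
Affected indices: 8, 9, ..., 9; delta = -9
  P[8]: 59 + -9 = 50
  P[9]: 61 + -9 = 52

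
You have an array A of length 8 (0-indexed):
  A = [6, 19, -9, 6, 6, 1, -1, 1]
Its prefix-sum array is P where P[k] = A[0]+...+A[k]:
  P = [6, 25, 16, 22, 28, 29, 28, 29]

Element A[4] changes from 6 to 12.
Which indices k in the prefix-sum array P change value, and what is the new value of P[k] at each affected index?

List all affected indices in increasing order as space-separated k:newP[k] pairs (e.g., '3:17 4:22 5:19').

Answer: 4:34 5:35 6:34 7:35

Derivation:
P[k] = A[0] + ... + A[k]
P[k] includes A[4] iff k >= 4
Affected indices: 4, 5, ..., 7; delta = 6
  P[4]: 28 + 6 = 34
  P[5]: 29 + 6 = 35
  P[6]: 28 + 6 = 34
  P[7]: 29 + 6 = 35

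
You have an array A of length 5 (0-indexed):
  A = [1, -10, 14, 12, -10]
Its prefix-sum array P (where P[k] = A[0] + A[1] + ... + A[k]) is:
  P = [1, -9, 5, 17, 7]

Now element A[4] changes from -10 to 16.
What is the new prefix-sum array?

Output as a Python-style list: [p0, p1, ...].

Change: A[4] -10 -> 16, delta = 26
P[k] for k < 4: unchanged (A[4] not included)
P[k] for k >= 4: shift by delta = 26
  P[0] = 1 + 0 = 1
  P[1] = -9 + 0 = -9
  P[2] = 5 + 0 = 5
  P[3] = 17 + 0 = 17
  P[4] = 7 + 26 = 33

Answer: [1, -9, 5, 17, 33]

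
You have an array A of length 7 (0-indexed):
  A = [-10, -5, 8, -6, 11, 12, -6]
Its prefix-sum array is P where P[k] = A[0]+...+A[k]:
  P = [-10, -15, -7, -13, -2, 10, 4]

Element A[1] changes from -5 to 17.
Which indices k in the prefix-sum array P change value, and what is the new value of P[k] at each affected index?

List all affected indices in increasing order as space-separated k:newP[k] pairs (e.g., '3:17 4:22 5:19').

P[k] = A[0] + ... + A[k]
P[k] includes A[1] iff k >= 1
Affected indices: 1, 2, ..., 6; delta = 22
  P[1]: -15 + 22 = 7
  P[2]: -7 + 22 = 15
  P[3]: -13 + 22 = 9
  P[4]: -2 + 22 = 20
  P[5]: 10 + 22 = 32
  P[6]: 4 + 22 = 26

Answer: 1:7 2:15 3:9 4:20 5:32 6:26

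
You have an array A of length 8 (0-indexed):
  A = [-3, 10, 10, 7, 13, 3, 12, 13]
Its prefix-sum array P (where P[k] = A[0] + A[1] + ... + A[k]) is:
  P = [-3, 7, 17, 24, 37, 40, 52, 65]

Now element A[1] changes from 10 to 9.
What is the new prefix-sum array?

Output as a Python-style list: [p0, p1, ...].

Change: A[1] 10 -> 9, delta = -1
P[k] for k < 1: unchanged (A[1] not included)
P[k] for k >= 1: shift by delta = -1
  P[0] = -3 + 0 = -3
  P[1] = 7 + -1 = 6
  P[2] = 17 + -1 = 16
  P[3] = 24 + -1 = 23
  P[4] = 37 + -1 = 36
  P[5] = 40 + -1 = 39
  P[6] = 52 + -1 = 51
  P[7] = 65 + -1 = 64

Answer: [-3, 6, 16, 23, 36, 39, 51, 64]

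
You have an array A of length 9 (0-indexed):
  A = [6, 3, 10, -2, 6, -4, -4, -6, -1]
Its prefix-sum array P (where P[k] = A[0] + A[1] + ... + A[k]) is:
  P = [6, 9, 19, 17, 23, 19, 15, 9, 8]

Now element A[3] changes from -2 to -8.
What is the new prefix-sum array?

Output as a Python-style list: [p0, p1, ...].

Change: A[3] -2 -> -8, delta = -6
P[k] for k < 3: unchanged (A[3] not included)
P[k] for k >= 3: shift by delta = -6
  P[0] = 6 + 0 = 6
  P[1] = 9 + 0 = 9
  P[2] = 19 + 0 = 19
  P[3] = 17 + -6 = 11
  P[4] = 23 + -6 = 17
  P[5] = 19 + -6 = 13
  P[6] = 15 + -6 = 9
  P[7] = 9 + -6 = 3
  P[8] = 8 + -6 = 2

Answer: [6, 9, 19, 11, 17, 13, 9, 3, 2]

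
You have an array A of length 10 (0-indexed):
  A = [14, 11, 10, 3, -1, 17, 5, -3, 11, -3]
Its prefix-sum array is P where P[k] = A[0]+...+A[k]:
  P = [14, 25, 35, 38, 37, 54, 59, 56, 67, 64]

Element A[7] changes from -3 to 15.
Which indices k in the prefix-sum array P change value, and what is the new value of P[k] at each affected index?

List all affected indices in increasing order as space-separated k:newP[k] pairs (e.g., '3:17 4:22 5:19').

Answer: 7:74 8:85 9:82

Derivation:
P[k] = A[0] + ... + A[k]
P[k] includes A[7] iff k >= 7
Affected indices: 7, 8, ..., 9; delta = 18
  P[7]: 56 + 18 = 74
  P[8]: 67 + 18 = 85
  P[9]: 64 + 18 = 82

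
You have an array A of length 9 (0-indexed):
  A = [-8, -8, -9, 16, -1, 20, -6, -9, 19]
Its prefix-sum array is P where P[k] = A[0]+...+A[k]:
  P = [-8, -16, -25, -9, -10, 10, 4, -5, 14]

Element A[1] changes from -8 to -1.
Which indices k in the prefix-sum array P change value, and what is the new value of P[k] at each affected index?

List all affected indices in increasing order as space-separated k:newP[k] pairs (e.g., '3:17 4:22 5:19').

P[k] = A[0] + ... + A[k]
P[k] includes A[1] iff k >= 1
Affected indices: 1, 2, ..., 8; delta = 7
  P[1]: -16 + 7 = -9
  P[2]: -25 + 7 = -18
  P[3]: -9 + 7 = -2
  P[4]: -10 + 7 = -3
  P[5]: 10 + 7 = 17
  P[6]: 4 + 7 = 11
  P[7]: -5 + 7 = 2
  P[8]: 14 + 7 = 21

Answer: 1:-9 2:-18 3:-2 4:-3 5:17 6:11 7:2 8:21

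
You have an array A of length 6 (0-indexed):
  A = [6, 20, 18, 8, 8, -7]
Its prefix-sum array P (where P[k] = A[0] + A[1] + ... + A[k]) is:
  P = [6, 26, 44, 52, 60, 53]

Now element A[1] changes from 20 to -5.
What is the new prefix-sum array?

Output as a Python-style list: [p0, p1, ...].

Answer: [6, 1, 19, 27, 35, 28]

Derivation:
Change: A[1] 20 -> -5, delta = -25
P[k] for k < 1: unchanged (A[1] not included)
P[k] for k >= 1: shift by delta = -25
  P[0] = 6 + 0 = 6
  P[1] = 26 + -25 = 1
  P[2] = 44 + -25 = 19
  P[3] = 52 + -25 = 27
  P[4] = 60 + -25 = 35
  P[5] = 53 + -25 = 28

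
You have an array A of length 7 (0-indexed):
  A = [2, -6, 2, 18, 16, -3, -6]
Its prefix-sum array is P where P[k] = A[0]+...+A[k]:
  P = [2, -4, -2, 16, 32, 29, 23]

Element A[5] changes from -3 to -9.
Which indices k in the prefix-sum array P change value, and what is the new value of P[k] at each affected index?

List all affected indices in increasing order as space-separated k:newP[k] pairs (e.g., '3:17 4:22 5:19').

P[k] = A[0] + ... + A[k]
P[k] includes A[5] iff k >= 5
Affected indices: 5, 6, ..., 6; delta = -6
  P[5]: 29 + -6 = 23
  P[6]: 23 + -6 = 17

Answer: 5:23 6:17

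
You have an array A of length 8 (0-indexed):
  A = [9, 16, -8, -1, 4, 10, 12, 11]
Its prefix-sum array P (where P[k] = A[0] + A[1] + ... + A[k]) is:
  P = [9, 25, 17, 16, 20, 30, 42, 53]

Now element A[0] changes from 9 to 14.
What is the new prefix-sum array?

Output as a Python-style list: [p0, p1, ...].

Answer: [14, 30, 22, 21, 25, 35, 47, 58]

Derivation:
Change: A[0] 9 -> 14, delta = 5
P[k] for k < 0: unchanged (A[0] not included)
P[k] for k >= 0: shift by delta = 5
  P[0] = 9 + 5 = 14
  P[1] = 25 + 5 = 30
  P[2] = 17 + 5 = 22
  P[3] = 16 + 5 = 21
  P[4] = 20 + 5 = 25
  P[5] = 30 + 5 = 35
  P[6] = 42 + 5 = 47
  P[7] = 53 + 5 = 58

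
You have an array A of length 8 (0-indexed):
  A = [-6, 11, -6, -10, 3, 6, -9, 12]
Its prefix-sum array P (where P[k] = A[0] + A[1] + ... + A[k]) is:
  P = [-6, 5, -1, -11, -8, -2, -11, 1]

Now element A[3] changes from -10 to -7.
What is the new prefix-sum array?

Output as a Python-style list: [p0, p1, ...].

Answer: [-6, 5, -1, -8, -5, 1, -8, 4]

Derivation:
Change: A[3] -10 -> -7, delta = 3
P[k] for k < 3: unchanged (A[3] not included)
P[k] for k >= 3: shift by delta = 3
  P[0] = -6 + 0 = -6
  P[1] = 5 + 0 = 5
  P[2] = -1 + 0 = -1
  P[3] = -11 + 3 = -8
  P[4] = -8 + 3 = -5
  P[5] = -2 + 3 = 1
  P[6] = -11 + 3 = -8
  P[7] = 1 + 3 = 4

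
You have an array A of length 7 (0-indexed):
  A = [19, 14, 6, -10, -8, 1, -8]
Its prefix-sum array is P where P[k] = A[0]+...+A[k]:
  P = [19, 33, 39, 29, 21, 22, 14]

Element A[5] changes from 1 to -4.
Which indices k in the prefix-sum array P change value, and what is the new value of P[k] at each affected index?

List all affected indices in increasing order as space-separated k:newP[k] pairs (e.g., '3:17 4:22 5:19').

P[k] = A[0] + ... + A[k]
P[k] includes A[5] iff k >= 5
Affected indices: 5, 6, ..., 6; delta = -5
  P[5]: 22 + -5 = 17
  P[6]: 14 + -5 = 9

Answer: 5:17 6:9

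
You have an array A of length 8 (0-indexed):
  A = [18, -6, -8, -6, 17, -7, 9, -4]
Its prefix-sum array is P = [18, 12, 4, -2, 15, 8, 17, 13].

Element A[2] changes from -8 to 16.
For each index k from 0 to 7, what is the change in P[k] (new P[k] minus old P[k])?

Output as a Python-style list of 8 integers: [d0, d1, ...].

Element change: A[2] -8 -> 16, delta = 24
For k < 2: P[k] unchanged, delta_P[k] = 0
For k >= 2: P[k] shifts by exactly 24
Delta array: [0, 0, 24, 24, 24, 24, 24, 24]

Answer: [0, 0, 24, 24, 24, 24, 24, 24]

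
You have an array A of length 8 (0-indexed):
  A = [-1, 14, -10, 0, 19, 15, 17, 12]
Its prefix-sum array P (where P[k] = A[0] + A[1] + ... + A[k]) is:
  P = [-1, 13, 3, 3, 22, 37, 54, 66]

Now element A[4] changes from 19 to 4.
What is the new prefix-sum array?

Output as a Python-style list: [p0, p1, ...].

Change: A[4] 19 -> 4, delta = -15
P[k] for k < 4: unchanged (A[4] not included)
P[k] for k >= 4: shift by delta = -15
  P[0] = -1 + 0 = -1
  P[1] = 13 + 0 = 13
  P[2] = 3 + 0 = 3
  P[3] = 3 + 0 = 3
  P[4] = 22 + -15 = 7
  P[5] = 37 + -15 = 22
  P[6] = 54 + -15 = 39
  P[7] = 66 + -15 = 51

Answer: [-1, 13, 3, 3, 7, 22, 39, 51]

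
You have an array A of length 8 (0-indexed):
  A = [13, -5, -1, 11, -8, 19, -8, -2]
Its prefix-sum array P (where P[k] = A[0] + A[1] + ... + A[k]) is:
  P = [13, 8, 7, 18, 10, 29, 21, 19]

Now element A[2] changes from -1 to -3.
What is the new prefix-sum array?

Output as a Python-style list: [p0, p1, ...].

Answer: [13, 8, 5, 16, 8, 27, 19, 17]

Derivation:
Change: A[2] -1 -> -3, delta = -2
P[k] for k < 2: unchanged (A[2] not included)
P[k] for k >= 2: shift by delta = -2
  P[0] = 13 + 0 = 13
  P[1] = 8 + 0 = 8
  P[2] = 7 + -2 = 5
  P[3] = 18 + -2 = 16
  P[4] = 10 + -2 = 8
  P[5] = 29 + -2 = 27
  P[6] = 21 + -2 = 19
  P[7] = 19 + -2 = 17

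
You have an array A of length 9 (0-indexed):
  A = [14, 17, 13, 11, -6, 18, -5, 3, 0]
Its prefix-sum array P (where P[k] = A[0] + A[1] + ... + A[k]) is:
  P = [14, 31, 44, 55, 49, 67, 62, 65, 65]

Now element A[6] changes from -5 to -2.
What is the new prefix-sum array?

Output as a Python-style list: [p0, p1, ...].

Change: A[6] -5 -> -2, delta = 3
P[k] for k < 6: unchanged (A[6] not included)
P[k] for k >= 6: shift by delta = 3
  P[0] = 14 + 0 = 14
  P[1] = 31 + 0 = 31
  P[2] = 44 + 0 = 44
  P[3] = 55 + 0 = 55
  P[4] = 49 + 0 = 49
  P[5] = 67 + 0 = 67
  P[6] = 62 + 3 = 65
  P[7] = 65 + 3 = 68
  P[8] = 65 + 3 = 68

Answer: [14, 31, 44, 55, 49, 67, 65, 68, 68]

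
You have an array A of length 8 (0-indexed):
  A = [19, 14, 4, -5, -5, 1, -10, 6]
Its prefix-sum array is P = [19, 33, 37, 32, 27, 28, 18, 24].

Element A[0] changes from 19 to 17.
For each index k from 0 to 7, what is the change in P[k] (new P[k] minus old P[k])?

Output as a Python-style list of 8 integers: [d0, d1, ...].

Answer: [-2, -2, -2, -2, -2, -2, -2, -2]

Derivation:
Element change: A[0] 19 -> 17, delta = -2
For k < 0: P[k] unchanged, delta_P[k] = 0
For k >= 0: P[k] shifts by exactly -2
Delta array: [-2, -2, -2, -2, -2, -2, -2, -2]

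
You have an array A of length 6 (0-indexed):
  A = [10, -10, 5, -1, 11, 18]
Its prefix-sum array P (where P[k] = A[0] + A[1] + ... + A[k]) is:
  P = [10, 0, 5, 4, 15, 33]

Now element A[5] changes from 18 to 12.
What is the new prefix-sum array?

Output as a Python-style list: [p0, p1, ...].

Change: A[5] 18 -> 12, delta = -6
P[k] for k < 5: unchanged (A[5] not included)
P[k] for k >= 5: shift by delta = -6
  P[0] = 10 + 0 = 10
  P[1] = 0 + 0 = 0
  P[2] = 5 + 0 = 5
  P[3] = 4 + 0 = 4
  P[4] = 15 + 0 = 15
  P[5] = 33 + -6 = 27

Answer: [10, 0, 5, 4, 15, 27]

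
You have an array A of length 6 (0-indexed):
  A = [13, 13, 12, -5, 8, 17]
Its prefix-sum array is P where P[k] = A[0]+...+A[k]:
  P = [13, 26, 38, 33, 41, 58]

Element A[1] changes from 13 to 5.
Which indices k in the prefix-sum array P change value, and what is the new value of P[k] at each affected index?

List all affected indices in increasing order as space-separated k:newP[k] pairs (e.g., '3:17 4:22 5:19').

Answer: 1:18 2:30 3:25 4:33 5:50

Derivation:
P[k] = A[0] + ... + A[k]
P[k] includes A[1] iff k >= 1
Affected indices: 1, 2, ..., 5; delta = -8
  P[1]: 26 + -8 = 18
  P[2]: 38 + -8 = 30
  P[3]: 33 + -8 = 25
  P[4]: 41 + -8 = 33
  P[5]: 58 + -8 = 50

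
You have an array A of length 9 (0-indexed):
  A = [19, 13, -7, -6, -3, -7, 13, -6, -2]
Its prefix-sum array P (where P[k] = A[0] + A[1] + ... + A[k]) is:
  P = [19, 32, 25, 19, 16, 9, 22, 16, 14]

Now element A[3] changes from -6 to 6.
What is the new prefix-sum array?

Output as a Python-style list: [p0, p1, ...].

Change: A[3] -6 -> 6, delta = 12
P[k] for k < 3: unchanged (A[3] not included)
P[k] for k >= 3: shift by delta = 12
  P[0] = 19 + 0 = 19
  P[1] = 32 + 0 = 32
  P[2] = 25 + 0 = 25
  P[3] = 19 + 12 = 31
  P[4] = 16 + 12 = 28
  P[5] = 9 + 12 = 21
  P[6] = 22 + 12 = 34
  P[7] = 16 + 12 = 28
  P[8] = 14 + 12 = 26

Answer: [19, 32, 25, 31, 28, 21, 34, 28, 26]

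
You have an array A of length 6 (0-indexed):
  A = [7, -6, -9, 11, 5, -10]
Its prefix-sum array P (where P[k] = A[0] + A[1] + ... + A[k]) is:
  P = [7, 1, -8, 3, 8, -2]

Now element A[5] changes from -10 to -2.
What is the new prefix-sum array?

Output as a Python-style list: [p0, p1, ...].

Change: A[5] -10 -> -2, delta = 8
P[k] for k < 5: unchanged (A[5] not included)
P[k] for k >= 5: shift by delta = 8
  P[0] = 7 + 0 = 7
  P[1] = 1 + 0 = 1
  P[2] = -8 + 0 = -8
  P[3] = 3 + 0 = 3
  P[4] = 8 + 0 = 8
  P[5] = -2 + 8 = 6

Answer: [7, 1, -8, 3, 8, 6]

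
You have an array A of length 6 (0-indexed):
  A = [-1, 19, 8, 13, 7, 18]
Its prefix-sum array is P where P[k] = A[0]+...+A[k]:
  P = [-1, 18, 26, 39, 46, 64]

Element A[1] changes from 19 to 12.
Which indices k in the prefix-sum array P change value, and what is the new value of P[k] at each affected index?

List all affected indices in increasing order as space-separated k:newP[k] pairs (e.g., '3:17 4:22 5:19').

P[k] = A[0] + ... + A[k]
P[k] includes A[1] iff k >= 1
Affected indices: 1, 2, ..., 5; delta = -7
  P[1]: 18 + -7 = 11
  P[2]: 26 + -7 = 19
  P[3]: 39 + -7 = 32
  P[4]: 46 + -7 = 39
  P[5]: 64 + -7 = 57

Answer: 1:11 2:19 3:32 4:39 5:57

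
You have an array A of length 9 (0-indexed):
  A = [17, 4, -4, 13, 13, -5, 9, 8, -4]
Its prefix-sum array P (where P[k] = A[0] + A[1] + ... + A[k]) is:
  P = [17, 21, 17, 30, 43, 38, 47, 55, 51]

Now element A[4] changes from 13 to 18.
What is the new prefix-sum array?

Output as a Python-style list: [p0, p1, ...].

Change: A[4] 13 -> 18, delta = 5
P[k] for k < 4: unchanged (A[4] not included)
P[k] for k >= 4: shift by delta = 5
  P[0] = 17 + 0 = 17
  P[1] = 21 + 0 = 21
  P[2] = 17 + 0 = 17
  P[3] = 30 + 0 = 30
  P[4] = 43 + 5 = 48
  P[5] = 38 + 5 = 43
  P[6] = 47 + 5 = 52
  P[7] = 55 + 5 = 60
  P[8] = 51 + 5 = 56

Answer: [17, 21, 17, 30, 48, 43, 52, 60, 56]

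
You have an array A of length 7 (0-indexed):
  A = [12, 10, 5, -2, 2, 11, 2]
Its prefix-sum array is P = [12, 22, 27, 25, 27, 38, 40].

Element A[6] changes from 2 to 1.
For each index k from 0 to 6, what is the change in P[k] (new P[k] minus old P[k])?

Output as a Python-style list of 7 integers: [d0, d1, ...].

Answer: [0, 0, 0, 0, 0, 0, -1]

Derivation:
Element change: A[6] 2 -> 1, delta = -1
For k < 6: P[k] unchanged, delta_P[k] = 0
For k >= 6: P[k] shifts by exactly -1
Delta array: [0, 0, 0, 0, 0, 0, -1]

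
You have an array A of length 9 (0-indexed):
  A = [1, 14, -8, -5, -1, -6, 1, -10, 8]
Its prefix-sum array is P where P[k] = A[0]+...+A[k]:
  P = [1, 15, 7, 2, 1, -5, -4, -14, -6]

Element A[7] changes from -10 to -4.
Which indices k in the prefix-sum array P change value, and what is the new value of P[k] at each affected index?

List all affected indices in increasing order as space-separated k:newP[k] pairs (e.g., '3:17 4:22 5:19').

Answer: 7:-8 8:0

Derivation:
P[k] = A[0] + ... + A[k]
P[k] includes A[7] iff k >= 7
Affected indices: 7, 8, ..., 8; delta = 6
  P[7]: -14 + 6 = -8
  P[8]: -6 + 6 = 0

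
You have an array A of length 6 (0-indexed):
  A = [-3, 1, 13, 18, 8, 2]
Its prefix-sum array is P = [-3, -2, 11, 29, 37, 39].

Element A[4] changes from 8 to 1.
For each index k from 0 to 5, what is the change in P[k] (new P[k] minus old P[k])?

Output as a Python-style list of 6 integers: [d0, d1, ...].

Answer: [0, 0, 0, 0, -7, -7]

Derivation:
Element change: A[4] 8 -> 1, delta = -7
For k < 4: P[k] unchanged, delta_P[k] = 0
For k >= 4: P[k] shifts by exactly -7
Delta array: [0, 0, 0, 0, -7, -7]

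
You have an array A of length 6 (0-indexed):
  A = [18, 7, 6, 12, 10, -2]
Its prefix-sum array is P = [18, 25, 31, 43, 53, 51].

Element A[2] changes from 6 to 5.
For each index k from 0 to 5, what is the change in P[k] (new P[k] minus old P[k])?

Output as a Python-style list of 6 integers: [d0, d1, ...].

Answer: [0, 0, -1, -1, -1, -1]

Derivation:
Element change: A[2] 6 -> 5, delta = -1
For k < 2: P[k] unchanged, delta_P[k] = 0
For k >= 2: P[k] shifts by exactly -1
Delta array: [0, 0, -1, -1, -1, -1]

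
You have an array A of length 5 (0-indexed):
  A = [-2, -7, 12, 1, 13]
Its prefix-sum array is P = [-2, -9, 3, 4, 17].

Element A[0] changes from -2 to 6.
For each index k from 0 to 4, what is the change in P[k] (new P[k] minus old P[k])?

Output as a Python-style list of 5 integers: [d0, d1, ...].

Element change: A[0] -2 -> 6, delta = 8
For k < 0: P[k] unchanged, delta_P[k] = 0
For k >= 0: P[k] shifts by exactly 8
Delta array: [8, 8, 8, 8, 8]

Answer: [8, 8, 8, 8, 8]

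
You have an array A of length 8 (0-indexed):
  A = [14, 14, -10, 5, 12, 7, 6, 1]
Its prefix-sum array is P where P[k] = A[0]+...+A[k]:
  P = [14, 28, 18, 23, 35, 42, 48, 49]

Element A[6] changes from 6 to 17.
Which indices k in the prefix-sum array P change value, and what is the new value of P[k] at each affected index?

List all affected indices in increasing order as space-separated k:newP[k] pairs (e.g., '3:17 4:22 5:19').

Answer: 6:59 7:60

Derivation:
P[k] = A[0] + ... + A[k]
P[k] includes A[6] iff k >= 6
Affected indices: 6, 7, ..., 7; delta = 11
  P[6]: 48 + 11 = 59
  P[7]: 49 + 11 = 60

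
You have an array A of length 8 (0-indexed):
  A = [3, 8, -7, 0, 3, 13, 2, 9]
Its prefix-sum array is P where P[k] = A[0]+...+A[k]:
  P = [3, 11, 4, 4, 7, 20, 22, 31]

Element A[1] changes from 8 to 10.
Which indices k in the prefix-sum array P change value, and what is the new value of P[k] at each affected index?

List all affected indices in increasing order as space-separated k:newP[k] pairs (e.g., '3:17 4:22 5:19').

Answer: 1:13 2:6 3:6 4:9 5:22 6:24 7:33

Derivation:
P[k] = A[0] + ... + A[k]
P[k] includes A[1] iff k >= 1
Affected indices: 1, 2, ..., 7; delta = 2
  P[1]: 11 + 2 = 13
  P[2]: 4 + 2 = 6
  P[3]: 4 + 2 = 6
  P[4]: 7 + 2 = 9
  P[5]: 20 + 2 = 22
  P[6]: 22 + 2 = 24
  P[7]: 31 + 2 = 33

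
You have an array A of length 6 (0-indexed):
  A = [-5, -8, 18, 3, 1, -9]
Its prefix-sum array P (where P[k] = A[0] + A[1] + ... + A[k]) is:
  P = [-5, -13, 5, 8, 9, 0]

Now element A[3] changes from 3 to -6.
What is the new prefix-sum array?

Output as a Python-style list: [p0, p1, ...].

Change: A[3] 3 -> -6, delta = -9
P[k] for k < 3: unchanged (A[3] not included)
P[k] for k >= 3: shift by delta = -9
  P[0] = -5 + 0 = -5
  P[1] = -13 + 0 = -13
  P[2] = 5 + 0 = 5
  P[3] = 8 + -9 = -1
  P[4] = 9 + -9 = 0
  P[5] = 0 + -9 = -9

Answer: [-5, -13, 5, -1, 0, -9]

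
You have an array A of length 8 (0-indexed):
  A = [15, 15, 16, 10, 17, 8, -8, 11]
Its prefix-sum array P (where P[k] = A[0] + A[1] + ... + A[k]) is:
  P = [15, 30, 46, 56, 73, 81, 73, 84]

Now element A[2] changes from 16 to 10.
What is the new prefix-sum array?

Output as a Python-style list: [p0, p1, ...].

Answer: [15, 30, 40, 50, 67, 75, 67, 78]

Derivation:
Change: A[2] 16 -> 10, delta = -6
P[k] for k < 2: unchanged (A[2] not included)
P[k] for k >= 2: shift by delta = -6
  P[0] = 15 + 0 = 15
  P[1] = 30 + 0 = 30
  P[2] = 46 + -6 = 40
  P[3] = 56 + -6 = 50
  P[4] = 73 + -6 = 67
  P[5] = 81 + -6 = 75
  P[6] = 73 + -6 = 67
  P[7] = 84 + -6 = 78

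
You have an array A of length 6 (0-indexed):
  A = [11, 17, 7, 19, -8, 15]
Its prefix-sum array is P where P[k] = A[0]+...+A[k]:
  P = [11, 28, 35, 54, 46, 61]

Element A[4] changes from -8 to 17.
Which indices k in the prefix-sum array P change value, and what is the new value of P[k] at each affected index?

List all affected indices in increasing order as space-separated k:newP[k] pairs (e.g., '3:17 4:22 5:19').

P[k] = A[0] + ... + A[k]
P[k] includes A[4] iff k >= 4
Affected indices: 4, 5, ..., 5; delta = 25
  P[4]: 46 + 25 = 71
  P[5]: 61 + 25 = 86

Answer: 4:71 5:86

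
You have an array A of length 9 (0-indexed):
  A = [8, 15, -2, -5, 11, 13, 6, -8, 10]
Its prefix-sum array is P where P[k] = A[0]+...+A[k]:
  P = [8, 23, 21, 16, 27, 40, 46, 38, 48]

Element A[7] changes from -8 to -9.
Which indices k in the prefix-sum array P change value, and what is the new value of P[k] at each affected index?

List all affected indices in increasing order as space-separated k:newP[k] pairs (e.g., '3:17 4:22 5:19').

Answer: 7:37 8:47

Derivation:
P[k] = A[0] + ... + A[k]
P[k] includes A[7] iff k >= 7
Affected indices: 7, 8, ..., 8; delta = -1
  P[7]: 38 + -1 = 37
  P[8]: 48 + -1 = 47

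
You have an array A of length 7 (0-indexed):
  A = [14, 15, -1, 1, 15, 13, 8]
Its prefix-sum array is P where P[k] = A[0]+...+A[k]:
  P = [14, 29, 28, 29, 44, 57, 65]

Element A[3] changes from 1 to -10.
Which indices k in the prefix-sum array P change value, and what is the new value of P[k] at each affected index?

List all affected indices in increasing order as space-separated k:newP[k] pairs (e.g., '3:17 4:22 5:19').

P[k] = A[0] + ... + A[k]
P[k] includes A[3] iff k >= 3
Affected indices: 3, 4, ..., 6; delta = -11
  P[3]: 29 + -11 = 18
  P[4]: 44 + -11 = 33
  P[5]: 57 + -11 = 46
  P[6]: 65 + -11 = 54

Answer: 3:18 4:33 5:46 6:54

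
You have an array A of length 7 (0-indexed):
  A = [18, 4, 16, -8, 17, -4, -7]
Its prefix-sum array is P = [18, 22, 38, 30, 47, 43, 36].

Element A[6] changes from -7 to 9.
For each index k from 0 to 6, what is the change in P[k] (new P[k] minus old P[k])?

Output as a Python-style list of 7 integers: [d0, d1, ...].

Answer: [0, 0, 0, 0, 0, 0, 16]

Derivation:
Element change: A[6] -7 -> 9, delta = 16
For k < 6: P[k] unchanged, delta_P[k] = 0
For k >= 6: P[k] shifts by exactly 16
Delta array: [0, 0, 0, 0, 0, 0, 16]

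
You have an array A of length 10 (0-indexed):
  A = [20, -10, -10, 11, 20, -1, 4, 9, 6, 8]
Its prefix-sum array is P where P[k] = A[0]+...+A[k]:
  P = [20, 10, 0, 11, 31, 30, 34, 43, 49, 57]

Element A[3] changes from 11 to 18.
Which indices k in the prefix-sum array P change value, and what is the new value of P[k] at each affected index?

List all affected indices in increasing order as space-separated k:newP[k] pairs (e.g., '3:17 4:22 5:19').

Answer: 3:18 4:38 5:37 6:41 7:50 8:56 9:64

Derivation:
P[k] = A[0] + ... + A[k]
P[k] includes A[3] iff k >= 3
Affected indices: 3, 4, ..., 9; delta = 7
  P[3]: 11 + 7 = 18
  P[4]: 31 + 7 = 38
  P[5]: 30 + 7 = 37
  P[6]: 34 + 7 = 41
  P[7]: 43 + 7 = 50
  P[8]: 49 + 7 = 56
  P[9]: 57 + 7 = 64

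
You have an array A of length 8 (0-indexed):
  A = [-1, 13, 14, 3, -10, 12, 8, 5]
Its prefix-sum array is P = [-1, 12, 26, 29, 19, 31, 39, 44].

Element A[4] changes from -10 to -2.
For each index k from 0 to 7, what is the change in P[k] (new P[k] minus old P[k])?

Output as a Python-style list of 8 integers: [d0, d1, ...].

Element change: A[4] -10 -> -2, delta = 8
For k < 4: P[k] unchanged, delta_P[k] = 0
For k >= 4: P[k] shifts by exactly 8
Delta array: [0, 0, 0, 0, 8, 8, 8, 8]

Answer: [0, 0, 0, 0, 8, 8, 8, 8]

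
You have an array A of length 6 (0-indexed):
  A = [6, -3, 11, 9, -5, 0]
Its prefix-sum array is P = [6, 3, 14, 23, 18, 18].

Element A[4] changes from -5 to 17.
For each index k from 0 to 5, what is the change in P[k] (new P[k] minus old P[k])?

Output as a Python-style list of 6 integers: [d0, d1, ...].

Answer: [0, 0, 0, 0, 22, 22]

Derivation:
Element change: A[4] -5 -> 17, delta = 22
For k < 4: P[k] unchanged, delta_P[k] = 0
For k >= 4: P[k] shifts by exactly 22
Delta array: [0, 0, 0, 0, 22, 22]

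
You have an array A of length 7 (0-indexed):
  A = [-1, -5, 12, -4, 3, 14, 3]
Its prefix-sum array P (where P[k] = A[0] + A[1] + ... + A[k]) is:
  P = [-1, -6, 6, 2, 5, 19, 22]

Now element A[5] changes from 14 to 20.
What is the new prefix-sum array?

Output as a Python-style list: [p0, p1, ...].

Answer: [-1, -6, 6, 2, 5, 25, 28]

Derivation:
Change: A[5] 14 -> 20, delta = 6
P[k] for k < 5: unchanged (A[5] not included)
P[k] for k >= 5: shift by delta = 6
  P[0] = -1 + 0 = -1
  P[1] = -6 + 0 = -6
  P[2] = 6 + 0 = 6
  P[3] = 2 + 0 = 2
  P[4] = 5 + 0 = 5
  P[5] = 19 + 6 = 25
  P[6] = 22 + 6 = 28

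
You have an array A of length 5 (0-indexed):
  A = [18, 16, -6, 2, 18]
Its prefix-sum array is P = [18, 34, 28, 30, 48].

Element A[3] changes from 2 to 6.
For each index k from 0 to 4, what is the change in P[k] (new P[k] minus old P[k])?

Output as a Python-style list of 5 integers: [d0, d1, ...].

Answer: [0, 0, 0, 4, 4]

Derivation:
Element change: A[3] 2 -> 6, delta = 4
For k < 3: P[k] unchanged, delta_P[k] = 0
For k >= 3: P[k] shifts by exactly 4
Delta array: [0, 0, 0, 4, 4]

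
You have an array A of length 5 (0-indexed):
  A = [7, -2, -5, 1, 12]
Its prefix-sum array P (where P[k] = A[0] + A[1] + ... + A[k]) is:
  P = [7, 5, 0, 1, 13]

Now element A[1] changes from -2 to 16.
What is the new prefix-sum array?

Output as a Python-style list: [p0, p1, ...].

Change: A[1] -2 -> 16, delta = 18
P[k] for k < 1: unchanged (A[1] not included)
P[k] for k >= 1: shift by delta = 18
  P[0] = 7 + 0 = 7
  P[1] = 5 + 18 = 23
  P[2] = 0 + 18 = 18
  P[3] = 1 + 18 = 19
  P[4] = 13 + 18 = 31

Answer: [7, 23, 18, 19, 31]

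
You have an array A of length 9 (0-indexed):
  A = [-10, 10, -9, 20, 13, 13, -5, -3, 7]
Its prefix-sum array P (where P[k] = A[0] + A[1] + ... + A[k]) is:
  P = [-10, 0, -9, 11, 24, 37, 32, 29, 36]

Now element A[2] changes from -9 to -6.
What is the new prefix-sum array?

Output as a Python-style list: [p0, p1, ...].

Answer: [-10, 0, -6, 14, 27, 40, 35, 32, 39]

Derivation:
Change: A[2] -9 -> -6, delta = 3
P[k] for k < 2: unchanged (A[2] not included)
P[k] for k >= 2: shift by delta = 3
  P[0] = -10 + 0 = -10
  P[1] = 0 + 0 = 0
  P[2] = -9 + 3 = -6
  P[3] = 11 + 3 = 14
  P[4] = 24 + 3 = 27
  P[5] = 37 + 3 = 40
  P[6] = 32 + 3 = 35
  P[7] = 29 + 3 = 32
  P[8] = 36 + 3 = 39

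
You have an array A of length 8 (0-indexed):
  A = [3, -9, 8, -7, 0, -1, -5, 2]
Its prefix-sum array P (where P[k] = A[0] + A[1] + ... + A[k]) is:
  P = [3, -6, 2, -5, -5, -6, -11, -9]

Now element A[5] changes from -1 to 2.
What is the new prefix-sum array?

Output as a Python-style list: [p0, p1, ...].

Answer: [3, -6, 2, -5, -5, -3, -8, -6]

Derivation:
Change: A[5] -1 -> 2, delta = 3
P[k] for k < 5: unchanged (A[5] not included)
P[k] for k >= 5: shift by delta = 3
  P[0] = 3 + 0 = 3
  P[1] = -6 + 0 = -6
  P[2] = 2 + 0 = 2
  P[3] = -5 + 0 = -5
  P[4] = -5 + 0 = -5
  P[5] = -6 + 3 = -3
  P[6] = -11 + 3 = -8
  P[7] = -9 + 3 = -6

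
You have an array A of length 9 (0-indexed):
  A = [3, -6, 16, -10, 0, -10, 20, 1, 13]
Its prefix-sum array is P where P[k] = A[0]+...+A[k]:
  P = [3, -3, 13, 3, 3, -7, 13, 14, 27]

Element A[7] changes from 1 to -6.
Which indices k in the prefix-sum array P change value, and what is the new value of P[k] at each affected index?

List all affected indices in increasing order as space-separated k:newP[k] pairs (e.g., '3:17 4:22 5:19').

Answer: 7:7 8:20

Derivation:
P[k] = A[0] + ... + A[k]
P[k] includes A[7] iff k >= 7
Affected indices: 7, 8, ..., 8; delta = -7
  P[7]: 14 + -7 = 7
  P[8]: 27 + -7 = 20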